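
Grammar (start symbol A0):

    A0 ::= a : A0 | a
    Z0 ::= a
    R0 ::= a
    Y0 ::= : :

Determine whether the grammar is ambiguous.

Only A0 is reachable from A0; ignoring the rest: Right-recursive list with a separator: after each atom, whether the separator follows determines the rule. One parse per string.

Unambiguous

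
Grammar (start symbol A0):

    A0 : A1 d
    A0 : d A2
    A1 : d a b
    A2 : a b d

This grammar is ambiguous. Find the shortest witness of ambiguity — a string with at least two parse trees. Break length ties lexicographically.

d a b d

length 4: d a b d has 2 parse trees

Two derivations of d a b d:
  A0 ⇒ A1 d ⇒ d a b d
  A0 ⇒ d A2 ⇒ d a b d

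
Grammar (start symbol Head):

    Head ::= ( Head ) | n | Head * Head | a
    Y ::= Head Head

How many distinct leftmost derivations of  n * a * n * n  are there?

5

Parse trees for n * a * n * n:
  [Head [Head n] * [Head [Head a] * [Head [Head n] * [Head n]]]]
  [Head [Head n] * [Head [Head [Head a] * [Head n]] * [Head n]]]
  [Head [Head [Head n] * [Head a]] * [Head [Head n] * [Head n]]]
  [Head [Head [Head n] * [Head [Head a] * [Head n]]] * [Head n]]
  [Head [Head [Head [Head n] * [Head a]] * [Head n]] * [Head n]]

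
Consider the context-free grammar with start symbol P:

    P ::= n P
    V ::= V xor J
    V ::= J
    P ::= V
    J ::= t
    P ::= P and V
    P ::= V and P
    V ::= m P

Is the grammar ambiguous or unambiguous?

Ambiguous

Witness: t and t

Derivation 1: P ⇒ P and V ⇒ V and V ⇒ J and V ⇒ t and V ⇒ t and J ⇒ t and t
Derivation 2: P ⇒ V and P ⇒ J and P ⇒ t and P ⇒ t and V ⇒ t and J ⇒ t and t

Two distinct leftmost derivations for the same string.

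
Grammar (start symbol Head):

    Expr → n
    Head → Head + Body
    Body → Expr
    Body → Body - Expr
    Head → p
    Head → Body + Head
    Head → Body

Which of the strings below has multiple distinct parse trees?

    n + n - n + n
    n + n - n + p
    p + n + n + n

n + n - n + n: 4 trees
n + n - n + p: 1 tree
p + n + n + n: 1 tree

n + n - n + n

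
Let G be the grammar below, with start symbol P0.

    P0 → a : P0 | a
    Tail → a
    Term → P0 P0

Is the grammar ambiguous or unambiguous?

Only P0 is reachable from P0; ignoring the rest: Right-recursive list with a separator: after each atom, whether the separator follows determines the rule. One parse per string.

Unambiguous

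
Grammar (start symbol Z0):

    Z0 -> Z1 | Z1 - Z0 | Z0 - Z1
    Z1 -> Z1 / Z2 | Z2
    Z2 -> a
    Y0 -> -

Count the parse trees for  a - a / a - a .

Parse trees for a - a / a - a:
  [Z0 [Z1 [Z2 a]] - [Z0 [Z1 [Z1 [Z2 a]] / [Z2 a]] - [Z0 [Z1 [Z2 a]]]]]
  [Z0 [Z1 [Z2 a]] - [Z0 [Z0 [Z1 [Z1 [Z2 a]] / [Z2 a]]] - [Z1 [Z2 a]]]]
  [Z0 [Z0 [Z1 [Z2 a]] - [Z0 [Z1 [Z1 [Z2 a]] / [Z2 a]]]] - [Z1 [Z2 a]]]
  [Z0 [Z0 [Z0 [Z1 [Z2 a]]] - [Z1 [Z1 [Z2 a]] / [Z2 a]]] - [Z1 [Z2 a]]]

4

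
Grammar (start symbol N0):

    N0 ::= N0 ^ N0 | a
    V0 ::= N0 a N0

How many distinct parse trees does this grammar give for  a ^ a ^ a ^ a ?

5

Parse trees for a ^ a ^ a ^ a:
  [N0 [N0 a] ^ [N0 [N0 a] ^ [N0 [N0 a] ^ [N0 a]]]]
  [N0 [N0 a] ^ [N0 [N0 [N0 a] ^ [N0 a]] ^ [N0 a]]]
  [N0 [N0 [N0 a] ^ [N0 a]] ^ [N0 [N0 a] ^ [N0 a]]]
  [N0 [N0 [N0 a] ^ [N0 [N0 a] ^ [N0 a]]] ^ [N0 a]]
  [N0 [N0 [N0 [N0 a] ^ [N0 a]] ^ [N0 a]] ^ [N0 a]]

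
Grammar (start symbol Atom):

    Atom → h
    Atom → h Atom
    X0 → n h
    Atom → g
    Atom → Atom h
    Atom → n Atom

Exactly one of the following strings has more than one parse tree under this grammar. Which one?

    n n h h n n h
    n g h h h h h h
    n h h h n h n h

n g h h h h h h

n n h h n n h: 1 tree
n g h h h h h h: 7 trees
n h h h n h n h: 1 tree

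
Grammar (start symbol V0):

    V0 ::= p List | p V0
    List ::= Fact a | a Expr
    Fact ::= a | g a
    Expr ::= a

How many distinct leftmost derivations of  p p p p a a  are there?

Parse trees for p p p p a a:
  [V0 p [V0 p [V0 p [V0 p [List [Fact a] a]]]]]
  [V0 p [V0 p [V0 p [V0 p [List a [Expr a]]]]]]

2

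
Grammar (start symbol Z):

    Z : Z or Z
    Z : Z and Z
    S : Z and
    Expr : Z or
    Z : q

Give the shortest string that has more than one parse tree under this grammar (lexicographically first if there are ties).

length 1: no string has ≥2 trees
length 3: no string has ≥2 trees
length 5: q and q and q has 2 parse trees

Two derivations of q and q and q:
  Z ⇒ Z and Z ⇒ Z and Z and Z ⇒ q and Z and Z ⇒ q and q and Z ⇒ q and q and q
  Z ⇒ Z and Z ⇒ q and Z ⇒ q and Z and Z ⇒ q and q and Z ⇒ q and q and q

q and q and q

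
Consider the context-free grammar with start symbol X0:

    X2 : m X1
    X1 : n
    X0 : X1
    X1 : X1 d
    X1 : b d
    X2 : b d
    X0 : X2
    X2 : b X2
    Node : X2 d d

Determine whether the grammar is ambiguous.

Witness: b d

Derivation 1: X0 ⇒ X1 ⇒ b d
Derivation 2: X0 ⇒ X2 ⇒ b d

Two distinct leftmost derivations for the same string.

Ambiguous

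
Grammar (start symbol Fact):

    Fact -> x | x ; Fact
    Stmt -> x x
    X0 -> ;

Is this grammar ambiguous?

Unambiguous

Only Fact is reachable from Fact; ignoring the rest: Right-recursive list with a separator: after each atom, whether the separator follows determines the rule. One parse per string.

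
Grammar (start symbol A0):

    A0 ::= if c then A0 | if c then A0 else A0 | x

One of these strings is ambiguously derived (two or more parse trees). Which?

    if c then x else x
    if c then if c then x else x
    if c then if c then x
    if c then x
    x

if c then if c then x else x

if c then x else x: 1 tree
if c then if c then x else x: 2 trees
if c then if c then x: 1 tree
if c then x: 1 tree
x: 1 tree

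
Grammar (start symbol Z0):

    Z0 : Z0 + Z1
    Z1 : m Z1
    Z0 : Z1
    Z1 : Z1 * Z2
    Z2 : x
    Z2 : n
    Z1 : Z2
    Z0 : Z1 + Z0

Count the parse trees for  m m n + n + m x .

4

Parse trees for m m n + n + m x:
  [Z0 [Z0 [Z0 [Z1 m [Z1 m [Z1 [Z2 n]]]]] + [Z1 [Z2 n]]] + [Z1 m [Z1 [Z2 x]]]]
  [Z0 [Z0 [Z1 m [Z1 m [Z1 [Z2 n]]]] + [Z0 [Z1 [Z2 n]]]] + [Z1 m [Z1 [Z2 x]]]]
  [Z0 [Z1 m [Z1 m [Z1 [Z2 n]]]] + [Z0 [Z0 [Z1 [Z2 n]]] + [Z1 m [Z1 [Z2 x]]]]]
  [Z0 [Z1 m [Z1 m [Z1 [Z2 n]]]] + [Z0 [Z1 [Z2 n]] + [Z0 [Z1 m [Z1 [Z2 x]]]]]]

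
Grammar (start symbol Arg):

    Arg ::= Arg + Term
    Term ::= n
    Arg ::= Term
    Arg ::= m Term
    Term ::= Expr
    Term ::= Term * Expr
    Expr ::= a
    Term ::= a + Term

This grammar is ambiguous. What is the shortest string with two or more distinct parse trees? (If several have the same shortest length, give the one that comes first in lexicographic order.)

a + a

length 1: no string has ≥2 trees
length 2: no string has ≥2 trees
length 3: a + a has 2 parse trees

Two derivations of a + a:
  Arg ⇒ Arg + Term ⇒ Term + Term ⇒ Expr + Term ⇒ a + Term ⇒ a + Expr ⇒ a + a
  Arg ⇒ Term ⇒ a + Term ⇒ a + Expr ⇒ a + a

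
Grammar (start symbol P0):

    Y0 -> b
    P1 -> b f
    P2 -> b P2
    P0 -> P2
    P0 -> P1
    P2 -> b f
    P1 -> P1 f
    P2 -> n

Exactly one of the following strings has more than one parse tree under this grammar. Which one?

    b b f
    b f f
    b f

b b f: 1 tree
b f f: 1 tree
b f: 2 trees

b f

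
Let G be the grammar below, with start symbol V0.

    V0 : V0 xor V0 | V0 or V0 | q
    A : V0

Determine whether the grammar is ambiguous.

Ambiguous

Witness: q or q or q

Derivation 1: V0 ⇒ V0 or V0 ⇒ V0 or V0 or V0 ⇒ q or V0 or V0 ⇒ q or q or V0 ⇒ q or q or q
Derivation 2: V0 ⇒ V0 or V0 ⇒ q or V0 ⇒ q or V0 or V0 ⇒ q or q or V0 ⇒ q or q or q

Two distinct leftmost derivations for the same string.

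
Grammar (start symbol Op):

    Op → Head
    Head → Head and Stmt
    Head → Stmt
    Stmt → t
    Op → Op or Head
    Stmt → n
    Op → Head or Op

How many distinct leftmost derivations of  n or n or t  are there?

4

Parse trees for n or n or t:
  [Op [Op [Op [Head [Stmt n]]] or [Head [Stmt n]]] or [Head [Stmt t]]]
  [Op [Op [Head [Stmt n]] or [Op [Head [Stmt n]]]] or [Head [Stmt t]]]
  [Op [Head [Stmt n]] or [Op [Op [Head [Stmt n]]] or [Head [Stmt t]]]]
  [Op [Head [Stmt n]] or [Op [Head [Stmt n]] or [Op [Head [Stmt t]]]]]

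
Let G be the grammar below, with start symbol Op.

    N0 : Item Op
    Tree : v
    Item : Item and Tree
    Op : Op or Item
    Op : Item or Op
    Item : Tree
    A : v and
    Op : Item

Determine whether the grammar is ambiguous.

Witness: v or v

Derivation 1: Op ⇒ Op or Item ⇒ Item or Item ⇒ Tree or Item ⇒ v or Item ⇒ v or Tree ⇒ v or v
Derivation 2: Op ⇒ Item or Op ⇒ Tree or Op ⇒ v or Op ⇒ v or Item ⇒ v or Tree ⇒ v or v

Two distinct leftmost derivations for the same string.

Ambiguous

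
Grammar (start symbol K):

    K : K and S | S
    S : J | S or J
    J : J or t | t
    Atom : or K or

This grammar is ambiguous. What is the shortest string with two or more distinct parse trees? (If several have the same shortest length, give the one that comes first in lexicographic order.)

length 1: no string has ≥2 trees
length 3: t or t has 2 parse trees

Two derivations of t or t:
  K ⇒ S ⇒ J ⇒ J or t ⇒ t or t
  K ⇒ S ⇒ S or J ⇒ J or J ⇒ t or J ⇒ t or t

t or t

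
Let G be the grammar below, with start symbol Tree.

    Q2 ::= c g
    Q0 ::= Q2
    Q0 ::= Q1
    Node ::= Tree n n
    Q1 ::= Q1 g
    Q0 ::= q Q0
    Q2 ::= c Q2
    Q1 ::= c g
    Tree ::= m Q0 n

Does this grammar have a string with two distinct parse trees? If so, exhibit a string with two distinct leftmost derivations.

Ambiguous

Witness: m c g n

Derivation 1: Tree ⇒ m Q0 n ⇒ m Q2 n ⇒ m c g n
Derivation 2: Tree ⇒ m Q0 n ⇒ m Q1 n ⇒ m c g n

Two distinct leftmost derivations for the same string.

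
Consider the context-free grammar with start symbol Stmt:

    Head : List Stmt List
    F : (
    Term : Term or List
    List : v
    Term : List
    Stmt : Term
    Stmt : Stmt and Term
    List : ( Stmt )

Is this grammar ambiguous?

Unambiguous

(Head, F are unreachable from Stmt, so their rules don't affect L(Stmt).) This is a standard precedence ladder (Stmt over Term over List), with each level left-recursive on its own operator ('and' at Stmt, 'or' at Term). That structure is LR(1), hence unambiguous.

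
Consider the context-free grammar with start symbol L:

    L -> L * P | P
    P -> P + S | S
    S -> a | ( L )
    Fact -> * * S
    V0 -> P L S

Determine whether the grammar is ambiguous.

Only L, P, S are reachable from L; ignoring the rest: L → L * P | P  ;  P → P + S | S  — a left-associative chain with S at the bottom. Each string factors uniquely by precedence.

Unambiguous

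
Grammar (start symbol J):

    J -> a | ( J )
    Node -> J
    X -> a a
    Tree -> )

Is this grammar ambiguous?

Unambiguous

(Node, X, Tree are unreachable from J, so their rules don't affect L(J).) Each string is a nest of matched brackets around a single atom. An opening bracket forces the recursive rule; an atom forces the base rule.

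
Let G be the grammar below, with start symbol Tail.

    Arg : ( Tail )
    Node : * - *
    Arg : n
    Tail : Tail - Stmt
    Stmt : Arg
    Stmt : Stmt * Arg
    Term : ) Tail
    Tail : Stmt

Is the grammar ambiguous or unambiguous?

(Node, Term are unreachable from Tail, so their rules don't affect L(Tail).) This is a standard precedence ladder (Tail over Stmt over Arg), with each level left-recursive on its own operator ('-' at Tail, '*' at Stmt). That structure is LR(1), hence unambiguous.

Unambiguous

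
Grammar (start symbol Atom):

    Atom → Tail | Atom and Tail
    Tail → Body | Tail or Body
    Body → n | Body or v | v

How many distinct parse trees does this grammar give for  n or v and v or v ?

Parse trees for n or v and v or v:
  [Atom [Atom [Tail [Body [Body n] or v]]] and [Tail [Body [Body v] or v]]]
  [Atom [Atom [Tail [Body [Body n] or v]]] and [Tail [Tail [Body v]] or [Body v]]]
  [Atom [Atom [Tail [Tail [Body n]] or [Body v]]] and [Tail [Body [Body v] or v]]]
  [Atom [Atom [Tail [Tail [Body n]] or [Body v]]] and [Tail [Tail [Body v]] or [Body v]]]

4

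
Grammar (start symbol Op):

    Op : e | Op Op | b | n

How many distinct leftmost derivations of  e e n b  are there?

Parse trees for e e n b:
  [Op [Op e] [Op [Op e] [Op [Op n] [Op b]]]]
  [Op [Op e] [Op [Op [Op e] [Op n]] [Op b]]]
  [Op [Op [Op e] [Op e]] [Op [Op n] [Op b]]]
  [Op [Op [Op e] [Op [Op e] [Op n]]] [Op b]]
  [Op [Op [Op [Op e] [Op e]] [Op n]] [Op b]]

5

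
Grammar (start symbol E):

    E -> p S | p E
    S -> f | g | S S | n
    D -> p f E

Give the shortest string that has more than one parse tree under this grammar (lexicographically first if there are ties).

length 2: no string has ≥2 trees
length 3: no string has ≥2 trees
length 4: p f f f has 2 parse trees

Two derivations of p f f f:
  E ⇒ p S ⇒ p S S ⇒ p f S ⇒ p f S S ⇒ p f f S ⇒ p f f f
  E ⇒ p S ⇒ p S S ⇒ p S S S ⇒ p f S S ⇒ p f f S ⇒ p f f f

p f f f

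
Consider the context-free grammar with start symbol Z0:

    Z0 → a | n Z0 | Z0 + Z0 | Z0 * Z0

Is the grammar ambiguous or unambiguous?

Witness: n a * a

Derivation 1: Z0 ⇒ n Z0 ⇒ n Z0 * Z0 ⇒ n a * Z0 ⇒ n a * a
Derivation 2: Z0 ⇒ Z0 * Z0 ⇒ n Z0 * Z0 ⇒ n a * Z0 ⇒ n a * a

Two distinct leftmost derivations for the same string.

Ambiguous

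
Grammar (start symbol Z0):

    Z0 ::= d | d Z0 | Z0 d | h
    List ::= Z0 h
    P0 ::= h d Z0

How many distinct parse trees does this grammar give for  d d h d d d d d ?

Parse trees for d d h d d d d d (showing first 6 of 21):
  [Z0 d [Z0 d [Z0 [Z0 [Z0 [Z0 [Z0 [Z0 h] d] d] d] d] d]]]
  [Z0 d [Z0 [Z0 d [Z0 [Z0 [Z0 [Z0 [Z0 h] d] d] d] d]] d]]
  [Z0 d [Z0 [Z0 [Z0 d [Z0 [Z0 [Z0 [Z0 h] d] d] d]] d] d]]
  [Z0 d [Z0 [Z0 [Z0 [Z0 d [Z0 [Z0 [Z0 h] d] d]] d] d] d]]
  [Z0 d [Z0 [Z0 [Z0 [Z0 [Z0 d [Z0 [Z0 h] d]] d] d] d] d]]
  [Z0 d [Z0 [Z0 [Z0 [Z0 [Z0 [Z0 d [Z0 h]] d] d] d] d] d]]

21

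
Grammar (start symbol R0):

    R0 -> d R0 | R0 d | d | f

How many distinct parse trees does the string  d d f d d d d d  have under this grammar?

21

Parse trees for d d f d d d d d (showing first 6 of 21):
  [R0 d [R0 d [R0 [R0 [R0 [R0 [R0 [R0 f] d] d] d] d] d]]]
  [R0 d [R0 [R0 d [R0 [R0 [R0 [R0 [R0 f] d] d] d] d]] d]]
  [R0 d [R0 [R0 [R0 d [R0 [R0 [R0 [R0 f] d] d] d]] d] d]]
  [R0 d [R0 [R0 [R0 [R0 d [R0 [R0 [R0 f] d] d]] d] d] d]]
  [R0 d [R0 [R0 [R0 [R0 [R0 d [R0 [R0 f] d]] d] d] d] d]]
  [R0 d [R0 [R0 [R0 [R0 [R0 [R0 d [R0 f]] d] d] d] d] d]]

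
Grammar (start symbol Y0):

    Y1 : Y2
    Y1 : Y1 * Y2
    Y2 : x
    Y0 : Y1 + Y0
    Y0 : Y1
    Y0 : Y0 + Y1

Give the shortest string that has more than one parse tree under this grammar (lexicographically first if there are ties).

x + x

length 1: no string has ≥2 trees
length 3: x + x has 2 parse trees

Two derivations of x + x:
  Y0 ⇒ Y1 + Y0 ⇒ Y2 + Y0 ⇒ x + Y0 ⇒ x + Y1 ⇒ x + Y2 ⇒ x + x
  Y0 ⇒ Y0 + Y1 ⇒ Y1 + Y1 ⇒ Y2 + Y1 ⇒ x + Y1 ⇒ x + Y2 ⇒ x + x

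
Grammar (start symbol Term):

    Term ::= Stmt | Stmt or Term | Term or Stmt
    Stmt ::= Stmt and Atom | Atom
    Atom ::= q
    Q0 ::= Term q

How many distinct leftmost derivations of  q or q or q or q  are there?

Parse trees for q or q or q or q:
  [Term [Stmt [Atom q]] or [Term [Stmt [Atom q]] or [Term [Stmt [Atom q]] or [Term [Stmt [Atom q]]]]]]
  [Term [Stmt [Atom q]] or [Term [Stmt [Atom q]] or [Term [Term [Stmt [Atom q]]] or [Stmt [Atom q]]]]]
  [Term [Stmt [Atom q]] or [Term [Term [Stmt [Atom q]] or [Term [Stmt [Atom q]]]] or [Stmt [Atom q]]]]
  [Term [Stmt [Atom q]] or [Term [Term [Term [Stmt [Atom q]]] or [Stmt [Atom q]]] or [Stmt [Atom q]]]]
  [Term [Term [Stmt [Atom q]] or [Term [Stmt [Atom q]] or [Term [Stmt [Atom q]]]]] or [Stmt [Atom q]]]
  [Term [Term [Stmt [Atom q]] or [Term [Term [Stmt [Atom q]]] or [Stmt [Atom q]]]] or [Stmt [Atom q]]]
  [Term [Term [Term [Stmt [Atom q]] or [Term [Stmt [Atom q]]]] or [Stmt [Atom q]]] or [Stmt [Atom q]]]
  [Term [Term [Term [Term [Stmt [Atom q]]] or [Stmt [Atom q]]] or [Stmt [Atom q]]] or [Stmt [Atom q]]]

8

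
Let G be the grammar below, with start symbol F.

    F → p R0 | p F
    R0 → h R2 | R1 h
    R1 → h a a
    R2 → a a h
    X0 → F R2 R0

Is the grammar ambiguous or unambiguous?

Ambiguous

Witness: p h a a h

Derivation 1: F ⇒ p R0 ⇒ p h R2 ⇒ p h a a h
Derivation 2: F ⇒ p R0 ⇒ p R1 h ⇒ p h a a h

Two distinct leftmost derivations for the same string.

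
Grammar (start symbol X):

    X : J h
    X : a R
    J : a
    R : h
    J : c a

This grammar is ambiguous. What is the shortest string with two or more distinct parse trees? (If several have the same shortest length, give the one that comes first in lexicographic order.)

length 2: a h has 2 parse trees

Two derivations of a h:
  X ⇒ J h ⇒ a h
  X ⇒ a R ⇒ a h

a h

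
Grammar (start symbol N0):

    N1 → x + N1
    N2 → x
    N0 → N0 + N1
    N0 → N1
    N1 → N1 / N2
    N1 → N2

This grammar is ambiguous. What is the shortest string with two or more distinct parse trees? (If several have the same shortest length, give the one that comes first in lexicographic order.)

length 1: no string has ≥2 trees
length 3: x + x has 2 parse trees

Two derivations of x + x:
  N0 ⇒ N0 + N1 ⇒ N1 + N1 ⇒ N2 + N1 ⇒ x + N1 ⇒ x + N2 ⇒ x + x
  N0 ⇒ N1 ⇒ x + N1 ⇒ x + N2 ⇒ x + x

x + x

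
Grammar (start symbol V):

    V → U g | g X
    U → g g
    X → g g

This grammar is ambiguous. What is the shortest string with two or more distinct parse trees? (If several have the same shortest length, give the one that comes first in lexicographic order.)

g g g

length 3: g g g has 2 parse trees

Two derivations of g g g:
  V ⇒ U g ⇒ g g g
  V ⇒ g X ⇒ g g g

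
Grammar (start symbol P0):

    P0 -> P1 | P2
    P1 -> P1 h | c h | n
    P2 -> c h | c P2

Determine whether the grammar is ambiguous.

Ambiguous

Witness: c h

Derivation 1: P0 ⇒ P1 ⇒ c h
Derivation 2: P0 ⇒ P2 ⇒ c h

Two distinct leftmost derivations for the same string.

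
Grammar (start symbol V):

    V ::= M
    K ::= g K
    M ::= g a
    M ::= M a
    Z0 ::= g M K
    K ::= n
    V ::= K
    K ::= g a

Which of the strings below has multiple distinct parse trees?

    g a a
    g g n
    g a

g a

g a a: 1 tree
g g n: 1 tree
g a: 2 trees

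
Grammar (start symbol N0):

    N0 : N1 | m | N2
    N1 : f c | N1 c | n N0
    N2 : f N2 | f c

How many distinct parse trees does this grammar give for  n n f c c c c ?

Parse trees for n n f c c c c (showing first 6 of 14):
  [N0 [N1 [N1 [N1 [N1 n [N0 [N1 n [N0 [N1 f c]]]]] c] c] c]]
  [N0 [N1 [N1 [N1 [N1 n [N0 [N1 n [N0 [N2 f c]]]]] c] c] c]]
  [N0 [N1 [N1 [N1 n [N0 [N1 [N1 n [N0 [N1 f c]]] c]]] c] c]]
  [N0 [N1 [N1 [N1 n [N0 [N1 [N1 n [N0 [N2 f c]]] c]]] c] c]]
  [N0 [N1 [N1 [N1 n [N0 [N1 n [N0 [N1 [N1 f c] c]]]]] c] c]]
  [N0 [N1 [N1 n [N0 [N1 [N1 [N1 n [N0 [N1 f c]]] c] c]]] c]]

14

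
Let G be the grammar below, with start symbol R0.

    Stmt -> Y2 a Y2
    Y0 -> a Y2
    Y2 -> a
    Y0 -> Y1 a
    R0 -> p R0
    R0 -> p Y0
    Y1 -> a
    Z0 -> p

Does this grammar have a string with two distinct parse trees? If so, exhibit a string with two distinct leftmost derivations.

Witness: p a a

Derivation 1: R0 ⇒ p Y0 ⇒ p a Y2 ⇒ p a a
Derivation 2: R0 ⇒ p Y0 ⇒ p Y1 a ⇒ p a a

Two distinct leftmost derivations for the same string.

Ambiguous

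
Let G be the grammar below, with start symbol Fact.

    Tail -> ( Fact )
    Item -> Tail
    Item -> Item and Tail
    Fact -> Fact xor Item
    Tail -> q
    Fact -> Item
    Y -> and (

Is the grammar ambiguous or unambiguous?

Only Fact, Item, Tail are reachable from Fact; ignoring the rest: Fact → Fact xor Item | Item  ;  Item → Item and Tail | Tail  — a left-associative chain with Tail at the bottom. Each string factors uniquely by precedence.

Unambiguous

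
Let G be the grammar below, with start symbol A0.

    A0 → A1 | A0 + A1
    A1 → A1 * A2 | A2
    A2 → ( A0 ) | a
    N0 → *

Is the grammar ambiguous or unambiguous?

Unambiguous

(N0 is unreachable from A0, so its rules don't affect L(A0).) A0 → A0 + A1 | A1  ;  A1 → A1 * A2 | A2  — a left-associative chain with A2 at the bottom. Each string factors uniquely by precedence.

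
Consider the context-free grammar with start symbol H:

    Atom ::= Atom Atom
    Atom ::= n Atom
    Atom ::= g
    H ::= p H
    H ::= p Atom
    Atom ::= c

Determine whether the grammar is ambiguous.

Witness: p c c c

Derivation 1: H ⇒ p Atom ⇒ p Atom Atom ⇒ p Atom Atom Atom ⇒ p c Atom Atom ⇒ p c c Atom ⇒ p c c c
Derivation 2: H ⇒ p Atom ⇒ p Atom Atom ⇒ p c Atom ⇒ p c Atom Atom ⇒ p c c Atom ⇒ p c c c

Two distinct leftmost derivations for the same string.

Ambiguous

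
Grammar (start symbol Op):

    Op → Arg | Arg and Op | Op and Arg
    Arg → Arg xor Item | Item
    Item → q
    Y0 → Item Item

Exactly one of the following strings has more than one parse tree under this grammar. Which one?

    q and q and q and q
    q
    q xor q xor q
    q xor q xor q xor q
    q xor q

q and q and q and q: 8 trees
q: 1 tree
q xor q xor q: 1 tree
q xor q xor q xor q: 1 tree
q xor q: 1 tree

q and q and q and q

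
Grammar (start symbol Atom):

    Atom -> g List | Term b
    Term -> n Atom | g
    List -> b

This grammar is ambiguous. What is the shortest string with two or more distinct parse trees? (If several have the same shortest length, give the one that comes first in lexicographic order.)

g b

length 2: g b has 2 parse trees

Two derivations of g b:
  Atom ⇒ g List ⇒ g b
  Atom ⇒ Term b ⇒ g b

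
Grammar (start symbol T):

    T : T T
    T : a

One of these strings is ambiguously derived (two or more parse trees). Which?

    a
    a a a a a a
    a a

a: 1 tree
a a a a a a: 42 trees
a a: 1 tree

a a a a a a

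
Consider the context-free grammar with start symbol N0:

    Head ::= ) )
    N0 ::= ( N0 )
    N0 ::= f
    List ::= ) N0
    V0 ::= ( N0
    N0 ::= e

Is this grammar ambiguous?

Unambiguous

(Head, V0, List are unreachable from N0, so their rules don't affect L(N0).) L(N0) is { openⁿ atom closeⁿ : n ≥ 0 }. The bracket depth fixes n, and the derivation is forced at every step.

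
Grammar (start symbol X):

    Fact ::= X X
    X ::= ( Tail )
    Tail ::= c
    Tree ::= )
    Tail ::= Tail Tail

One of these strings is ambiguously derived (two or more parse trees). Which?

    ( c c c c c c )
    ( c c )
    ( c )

( c c c c c c ): 42 trees
( c c ): 1 tree
( c ): 1 tree

( c c c c c c )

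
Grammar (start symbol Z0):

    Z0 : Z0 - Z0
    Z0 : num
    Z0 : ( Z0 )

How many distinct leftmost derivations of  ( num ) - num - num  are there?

2

Parse trees for ( num ) - num - num:
  [Z0 [Z0 ( [Z0 num] )] - [Z0 [Z0 num] - [Z0 num]]]
  [Z0 [Z0 [Z0 ( [Z0 num] )] - [Z0 num]] - [Z0 num]]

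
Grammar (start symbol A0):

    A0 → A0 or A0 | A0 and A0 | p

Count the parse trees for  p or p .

Parse trees for p or p:
  [A0 [A0 p] or [A0 p]]

1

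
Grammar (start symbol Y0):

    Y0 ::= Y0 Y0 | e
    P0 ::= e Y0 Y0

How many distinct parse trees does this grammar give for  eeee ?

Parse trees for eeee:
  [Y0 [Y0 e] [Y0 [Y0 e] [Y0 [Y0 e] [Y0 e]]]]
  [Y0 [Y0 e] [Y0 [Y0 [Y0 e] [Y0 e]] [Y0 e]]]
  [Y0 [Y0 [Y0 e] [Y0 e]] [Y0 [Y0 e] [Y0 e]]]
  [Y0 [Y0 [Y0 e] [Y0 [Y0 e] [Y0 e]]] [Y0 e]]
  [Y0 [Y0 [Y0 [Y0 e] [Y0 e]] [Y0 e]] [Y0 e]]

5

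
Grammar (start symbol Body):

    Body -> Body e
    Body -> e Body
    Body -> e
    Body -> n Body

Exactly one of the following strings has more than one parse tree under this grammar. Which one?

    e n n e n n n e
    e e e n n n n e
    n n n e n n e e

e n n e n n n e: 1 tree
e e e n n n n e: 1 tree
n n n e n n e e: 8 trees

n n n e n n e e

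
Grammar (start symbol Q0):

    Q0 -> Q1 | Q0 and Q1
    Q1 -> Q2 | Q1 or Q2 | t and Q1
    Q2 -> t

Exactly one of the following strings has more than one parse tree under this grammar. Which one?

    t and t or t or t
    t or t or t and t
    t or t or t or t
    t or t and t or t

t and t or t or t: 4 trees
t or t or t and t: 1 tree
t or t or t or t: 1 tree
t or t and t or t: 1 tree

t and t or t or t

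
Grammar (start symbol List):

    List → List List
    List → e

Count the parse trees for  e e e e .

Parse trees for e e e e:
  [List [List e] [List [List e] [List [List e] [List e]]]]
  [List [List e] [List [List [List e] [List e]] [List e]]]
  [List [List [List e] [List e]] [List [List e] [List e]]]
  [List [List [List e] [List [List e] [List e]]] [List e]]
  [List [List [List [List e] [List e]] [List e]] [List e]]

5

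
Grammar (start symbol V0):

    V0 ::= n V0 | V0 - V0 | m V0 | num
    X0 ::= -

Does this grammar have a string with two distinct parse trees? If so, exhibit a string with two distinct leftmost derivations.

Witness: m num - num

Derivation 1: V0 ⇒ V0 - V0 ⇒ m V0 - V0 ⇒ m num - V0 ⇒ m num - num
Derivation 2: V0 ⇒ m V0 ⇒ m V0 - V0 ⇒ m num - V0 ⇒ m num - num

Two distinct leftmost derivations for the same string.

Ambiguous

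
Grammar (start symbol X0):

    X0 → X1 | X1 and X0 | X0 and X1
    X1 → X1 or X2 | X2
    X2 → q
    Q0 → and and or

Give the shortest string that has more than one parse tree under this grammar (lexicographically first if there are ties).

q and q

length 1: no string has ≥2 trees
length 3: q and q has 2 parse trees

Two derivations of q and q:
  X0 ⇒ X1 and X0 ⇒ X2 and X0 ⇒ q and X0 ⇒ q and X1 ⇒ q and X2 ⇒ q and q
  X0 ⇒ X0 and X1 ⇒ X1 and X1 ⇒ X2 and X1 ⇒ q and X1 ⇒ q and X2 ⇒ q and q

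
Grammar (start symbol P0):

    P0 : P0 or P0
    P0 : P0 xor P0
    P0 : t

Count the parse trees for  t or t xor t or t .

5

Parse trees for t or t xor t or t:
  [P0 [P0 t] or [P0 [P0 [P0 t] xor [P0 t]] or [P0 t]]]
  [P0 [P0 t] or [P0 [P0 t] xor [P0 [P0 t] or [P0 t]]]]
  [P0 [P0 [P0 t] or [P0 [P0 t] xor [P0 t]]] or [P0 t]]
  [P0 [P0 [P0 [P0 t] or [P0 t]] xor [P0 t]] or [P0 t]]
  [P0 [P0 [P0 t] or [P0 t]] xor [P0 [P0 t] or [P0 t]]]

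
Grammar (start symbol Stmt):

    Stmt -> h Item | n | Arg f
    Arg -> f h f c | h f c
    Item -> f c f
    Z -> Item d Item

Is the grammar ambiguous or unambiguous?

Witness: h f c f

Derivation 1: Stmt ⇒ h Item ⇒ h f c f
Derivation 2: Stmt ⇒ Arg f ⇒ h f c f

Two distinct leftmost derivations for the same string.

Ambiguous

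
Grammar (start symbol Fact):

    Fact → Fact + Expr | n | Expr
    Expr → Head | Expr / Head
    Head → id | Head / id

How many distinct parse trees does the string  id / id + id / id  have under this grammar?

4

Parse trees for id / id + id / id:
  [Fact [Fact [Expr [Head [Head id] / id]]] + [Expr [Head [Head id] / id]]]
  [Fact [Fact [Expr [Head [Head id] / id]]] + [Expr [Expr [Head id]] / [Head id]]]
  [Fact [Fact [Expr [Expr [Head id]] / [Head id]]] + [Expr [Head [Head id] / id]]]
  [Fact [Fact [Expr [Expr [Head id]] / [Head id]]] + [Expr [Expr [Head id]] / [Head id]]]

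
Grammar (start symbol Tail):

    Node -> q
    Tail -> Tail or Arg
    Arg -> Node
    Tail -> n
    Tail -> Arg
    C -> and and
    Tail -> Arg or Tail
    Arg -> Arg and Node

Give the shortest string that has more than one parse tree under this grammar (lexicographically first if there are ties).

q or q

length 1: no string has ≥2 trees
length 3: q or q has 2 parse trees

Two derivations of q or q:
  Tail ⇒ Tail or Arg ⇒ Arg or Arg ⇒ Node or Arg ⇒ q or Arg ⇒ q or Node ⇒ q or q
  Tail ⇒ Arg or Tail ⇒ Node or Tail ⇒ q or Tail ⇒ q or Arg ⇒ q or Node ⇒ q or q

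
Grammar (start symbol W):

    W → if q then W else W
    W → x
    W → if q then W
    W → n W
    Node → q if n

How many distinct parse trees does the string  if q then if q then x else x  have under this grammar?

Parse trees for if q then if q then x else x:
  [W if q then [W if q then [W x]] else [W x]]
  [W if q then [W if q then [W x] else [W x]]]

2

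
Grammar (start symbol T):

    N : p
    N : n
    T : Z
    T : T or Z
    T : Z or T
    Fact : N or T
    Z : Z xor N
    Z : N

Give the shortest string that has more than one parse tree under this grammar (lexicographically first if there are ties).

length 1: no string has ≥2 trees
length 3: n or n has 2 parse trees

Two derivations of n or n:
  T ⇒ T or Z ⇒ Z or Z ⇒ N or Z ⇒ n or Z ⇒ n or N ⇒ n or n
  T ⇒ Z or T ⇒ N or T ⇒ n or T ⇒ n or Z ⇒ n or N ⇒ n or n

n or n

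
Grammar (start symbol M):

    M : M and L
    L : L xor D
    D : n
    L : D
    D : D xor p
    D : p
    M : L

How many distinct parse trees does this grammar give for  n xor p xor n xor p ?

Parse trees for n xor p xor n xor p:
  [M [L [L [L [D n]] xor [D p]] xor [D [D n] xor p]]]
  [M [L [L [D [D n] xor p]] xor [D [D n] xor p]]]
  [M [L [L [L [L [D n]] xor [D p]] xor [D n]] xor [D p]]]
  [M [L [L [L [D [D n] xor p]] xor [D n]] xor [D p]]]

4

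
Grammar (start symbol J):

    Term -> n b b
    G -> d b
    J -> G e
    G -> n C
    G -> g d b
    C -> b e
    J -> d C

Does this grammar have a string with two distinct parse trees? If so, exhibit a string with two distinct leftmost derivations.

Ambiguous

Witness: d b e

Derivation 1: J ⇒ G e ⇒ d b e
Derivation 2: J ⇒ d C ⇒ d b e

Two distinct leftmost derivations for the same string.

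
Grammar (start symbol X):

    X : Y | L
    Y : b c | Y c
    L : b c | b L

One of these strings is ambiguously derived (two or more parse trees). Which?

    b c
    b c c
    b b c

b c

b c: 2 trees
b c c: 1 tree
b b c: 1 tree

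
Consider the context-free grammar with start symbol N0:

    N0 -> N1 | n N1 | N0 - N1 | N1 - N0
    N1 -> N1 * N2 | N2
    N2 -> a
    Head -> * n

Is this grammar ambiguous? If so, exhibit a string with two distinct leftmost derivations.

Witness: a - a

Derivation 1: N0 ⇒ N0 - N1 ⇒ N1 - N1 ⇒ N2 - N1 ⇒ a - N1 ⇒ a - N2 ⇒ a - a
Derivation 2: N0 ⇒ N1 - N0 ⇒ N2 - N0 ⇒ a - N0 ⇒ a - N1 ⇒ a - N2 ⇒ a - a

Two distinct leftmost derivations for the same string.

Ambiguous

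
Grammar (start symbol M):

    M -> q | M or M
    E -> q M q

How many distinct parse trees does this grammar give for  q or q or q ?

2

Parse trees for q or q or q:
  [M [M q] or [M [M q] or [M q]]]
  [M [M [M q] or [M q]] or [M q]]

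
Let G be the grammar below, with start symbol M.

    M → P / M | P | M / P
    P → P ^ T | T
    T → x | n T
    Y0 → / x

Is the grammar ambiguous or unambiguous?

Ambiguous

Witness: x / x

Derivation 1: M ⇒ P / M ⇒ T / M ⇒ x / M ⇒ x / P ⇒ x / T ⇒ x / x
Derivation 2: M ⇒ M / P ⇒ P / P ⇒ T / P ⇒ x / P ⇒ x / T ⇒ x / x

Two distinct leftmost derivations for the same string.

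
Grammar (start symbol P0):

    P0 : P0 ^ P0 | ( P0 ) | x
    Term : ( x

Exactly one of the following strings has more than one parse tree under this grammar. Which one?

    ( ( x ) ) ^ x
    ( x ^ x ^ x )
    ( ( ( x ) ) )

( x ^ x ^ x )

( ( x ) ) ^ x: 1 tree
( x ^ x ^ x ): 2 trees
( ( ( x ) ) ): 1 tree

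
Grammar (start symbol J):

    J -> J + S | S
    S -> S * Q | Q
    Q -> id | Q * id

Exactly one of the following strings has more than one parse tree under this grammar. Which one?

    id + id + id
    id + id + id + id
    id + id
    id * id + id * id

id + id + id: 1 tree
id + id + id + id: 1 tree
id + id: 1 tree
id * id + id * id: 4 trees

id * id + id * id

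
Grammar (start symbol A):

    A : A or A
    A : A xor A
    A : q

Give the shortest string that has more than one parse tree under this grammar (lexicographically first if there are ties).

q or q or q

length 1: no string has ≥2 trees
length 3: no string has ≥2 trees
length 5: q or q or q has 2 parse trees

Two derivations of q or q or q:
  A ⇒ A or A ⇒ A or A or A ⇒ q or A or A ⇒ q or q or A ⇒ q or q or q
  A ⇒ A or A ⇒ q or A ⇒ q or A or A ⇒ q or q or A ⇒ q or q or q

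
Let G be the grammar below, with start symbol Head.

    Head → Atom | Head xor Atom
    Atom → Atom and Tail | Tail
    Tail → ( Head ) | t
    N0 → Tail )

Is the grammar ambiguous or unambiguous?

Unambiguous

Only Head, Atom, Tail are reachable from Head; ignoring the rest: This is a standard precedence ladder (Head over Atom over Tail), with each level left-recursive on its own operator ('xor' at Head, 'and' at Atom). That structure is LR(1), hence unambiguous.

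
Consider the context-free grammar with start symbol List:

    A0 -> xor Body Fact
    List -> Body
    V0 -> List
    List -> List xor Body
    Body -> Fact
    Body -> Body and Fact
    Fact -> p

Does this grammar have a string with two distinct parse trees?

Only List, Body, Fact are reachable from List; ignoring the rest: List → List xor Body | Body  ;  Body → Body and Fact | Fact  — a left-associative chain with Fact at the bottom. Each string factors uniquely by precedence.

Unambiguous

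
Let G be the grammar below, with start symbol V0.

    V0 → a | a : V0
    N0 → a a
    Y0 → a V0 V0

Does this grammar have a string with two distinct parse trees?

Unambiguous

(N0, Y0 are unreachable from V0, so their rules don't affect L(V0).) Right-recursive list with a separator: after each atom, whether the separator follows determines the rule. One parse per string.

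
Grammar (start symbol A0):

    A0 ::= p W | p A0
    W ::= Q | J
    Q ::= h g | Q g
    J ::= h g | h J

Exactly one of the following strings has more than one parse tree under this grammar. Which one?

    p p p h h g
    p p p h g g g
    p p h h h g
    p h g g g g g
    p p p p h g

p p p p h g

p p p h h g: 1 tree
p p p h g g g: 1 tree
p p h h h g: 1 tree
p h g g g g g: 1 tree
p p p p h g: 2 trees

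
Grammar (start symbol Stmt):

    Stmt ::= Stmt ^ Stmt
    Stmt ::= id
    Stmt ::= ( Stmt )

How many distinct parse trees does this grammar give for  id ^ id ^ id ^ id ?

5

Parse trees for id ^ id ^ id ^ id:
  [Stmt [Stmt id] ^ [Stmt [Stmt id] ^ [Stmt [Stmt id] ^ [Stmt id]]]]
  [Stmt [Stmt id] ^ [Stmt [Stmt [Stmt id] ^ [Stmt id]] ^ [Stmt id]]]
  [Stmt [Stmt [Stmt id] ^ [Stmt id]] ^ [Stmt [Stmt id] ^ [Stmt id]]]
  [Stmt [Stmt [Stmt id] ^ [Stmt [Stmt id] ^ [Stmt id]]] ^ [Stmt id]]
  [Stmt [Stmt [Stmt [Stmt id] ^ [Stmt id]] ^ [Stmt id]] ^ [Stmt id]]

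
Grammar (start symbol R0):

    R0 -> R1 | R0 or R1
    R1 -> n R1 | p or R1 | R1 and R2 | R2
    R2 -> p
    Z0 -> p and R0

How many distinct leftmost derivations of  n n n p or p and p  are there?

Parse trees for n n n p or p and p:
  [R0 [R1 n [R1 n [R1 n [R1 p or [R1 [R1 [R2 p]] and [R2 p]]]]]]]
  [R0 [R1 n [R1 n [R1 n [R1 [R1 p or [R1 [R2 p]]] and [R2 p]]]]]]
  [R0 [R1 n [R1 n [R1 [R1 n [R1 p or [R1 [R2 p]]]] and [R2 p]]]]]
  [R0 [R1 n [R1 [R1 n [R1 n [R1 p or [R1 [R2 p]]]]] and [R2 p]]]]
  [R0 [R1 [R1 n [R1 n [R1 n [R1 p or [R1 [R2 p]]]]]] and [R2 p]]]
  [R0 [R0 [R1 n [R1 n [R1 n [R1 [R2 p]]]]]] or [R1 [R1 [R2 p]] and [R2 p]]]

6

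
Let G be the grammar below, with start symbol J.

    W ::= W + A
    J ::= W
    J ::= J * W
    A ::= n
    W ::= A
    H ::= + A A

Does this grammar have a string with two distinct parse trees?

(H is unreachable from J, so its rules don't affect L(J).) This is a standard precedence ladder (J over W over A), with each level left-recursive on its own operator ('*' at J, '+' at W). That structure is LR(1), hence unambiguous.

Unambiguous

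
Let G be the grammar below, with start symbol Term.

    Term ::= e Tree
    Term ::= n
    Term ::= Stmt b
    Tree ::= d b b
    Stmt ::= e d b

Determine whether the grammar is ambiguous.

Witness: e d b b

Derivation 1: Term ⇒ e Tree ⇒ e d b b
Derivation 2: Term ⇒ Stmt b ⇒ e d b b

Two distinct leftmost derivations for the same string.

Ambiguous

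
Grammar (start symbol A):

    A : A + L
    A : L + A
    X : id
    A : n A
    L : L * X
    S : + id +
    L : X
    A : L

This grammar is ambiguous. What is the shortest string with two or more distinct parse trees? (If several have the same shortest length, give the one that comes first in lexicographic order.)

id + id

length 1: no string has ≥2 trees
length 2: no string has ≥2 trees
length 3: id + id has 2 parse trees

Two derivations of id + id:
  A ⇒ A + L ⇒ L + L ⇒ X + L ⇒ id + L ⇒ id + X ⇒ id + id
  A ⇒ L + A ⇒ X + A ⇒ id + A ⇒ id + L ⇒ id + X ⇒ id + id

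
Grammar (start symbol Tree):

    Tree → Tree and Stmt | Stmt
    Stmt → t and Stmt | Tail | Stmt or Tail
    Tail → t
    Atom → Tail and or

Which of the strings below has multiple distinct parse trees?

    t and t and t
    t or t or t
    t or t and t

t and t and t

t and t and t: 4 trees
t or t or t: 1 tree
t or t and t: 1 tree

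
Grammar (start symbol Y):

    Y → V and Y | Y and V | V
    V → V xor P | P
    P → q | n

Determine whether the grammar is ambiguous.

Witness: n and n

Derivation 1: Y ⇒ V and Y ⇒ P and Y ⇒ n and Y ⇒ n and V ⇒ n and P ⇒ n and n
Derivation 2: Y ⇒ Y and V ⇒ V and V ⇒ P and V ⇒ n and V ⇒ n and P ⇒ n and n

Two distinct leftmost derivations for the same string.

Ambiguous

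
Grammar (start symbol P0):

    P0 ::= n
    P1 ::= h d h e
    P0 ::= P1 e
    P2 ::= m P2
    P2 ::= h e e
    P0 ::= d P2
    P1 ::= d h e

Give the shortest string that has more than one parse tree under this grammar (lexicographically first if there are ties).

length 1: no string has ≥2 trees
length 4: d h e e has 2 parse trees

Two derivations of d h e e:
  P0 ⇒ P1 e ⇒ d h e e
  P0 ⇒ d P2 ⇒ d h e e

d h e e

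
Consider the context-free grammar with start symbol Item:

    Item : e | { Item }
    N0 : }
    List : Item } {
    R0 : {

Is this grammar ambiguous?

(N0, List, R0 are unreachable from Item, so their rules don't affect L(Item).) L(Item) is { openⁿ atom closeⁿ : n ≥ 0 }. The bracket depth fixes n, and the derivation is forced at every step.

Unambiguous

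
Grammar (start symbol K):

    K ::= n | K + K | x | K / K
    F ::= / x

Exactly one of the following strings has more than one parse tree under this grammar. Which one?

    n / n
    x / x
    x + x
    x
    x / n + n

x / n + n

n / n: 1 tree
x / x: 1 tree
x + x: 1 tree
x: 1 tree
x / n + n: 2 trees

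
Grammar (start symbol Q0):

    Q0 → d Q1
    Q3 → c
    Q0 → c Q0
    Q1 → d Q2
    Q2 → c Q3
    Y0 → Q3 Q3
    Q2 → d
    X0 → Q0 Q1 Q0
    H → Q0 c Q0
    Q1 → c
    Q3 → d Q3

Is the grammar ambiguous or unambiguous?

Unambiguous

Only Q0, Q1, Q2, Q3 are reachable from Q0; ignoring the rest: Each reachable nonterminal has at most one production per leading terminal, and all productions are right-linear; the derivation is determined token-by-token.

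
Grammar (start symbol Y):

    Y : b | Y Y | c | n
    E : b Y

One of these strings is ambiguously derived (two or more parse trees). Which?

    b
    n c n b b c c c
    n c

b: 1 tree
n c n b b c c c: 429 trees
n c: 1 tree

n c n b b c c c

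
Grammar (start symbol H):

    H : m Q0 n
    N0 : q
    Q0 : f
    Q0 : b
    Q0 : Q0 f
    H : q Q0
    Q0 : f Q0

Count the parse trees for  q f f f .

Parse trees for q f f f:
  [H q [Q0 [Q0 [Q0 f] f] f]]
  [H q [Q0 [Q0 f [Q0 f]] f]]
  [H q [Q0 f [Q0 [Q0 f] f]]]
  [H q [Q0 f [Q0 f [Q0 f]]]]

4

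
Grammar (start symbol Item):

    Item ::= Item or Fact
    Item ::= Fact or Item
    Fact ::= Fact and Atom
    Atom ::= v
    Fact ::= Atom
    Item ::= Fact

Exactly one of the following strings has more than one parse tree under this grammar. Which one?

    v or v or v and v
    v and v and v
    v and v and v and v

v or v or v and v: 4 trees
v and v and v: 1 tree
v and v and v and v: 1 tree

v or v or v and v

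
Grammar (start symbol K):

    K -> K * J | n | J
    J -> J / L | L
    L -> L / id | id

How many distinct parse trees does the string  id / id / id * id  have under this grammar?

Parse trees for id / id / id * id:
  [K [K [J [J [L id]] / [L [L id] / id]]] * [J [L id]]]
  [K [K [J [J [J [L id]] / [L id]] / [L id]]] * [J [L id]]]
  [K [K [J [J [L [L id] / id]] / [L id]]] * [J [L id]]]
  [K [K [J [L [L [L id] / id] / id]]] * [J [L id]]]

4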